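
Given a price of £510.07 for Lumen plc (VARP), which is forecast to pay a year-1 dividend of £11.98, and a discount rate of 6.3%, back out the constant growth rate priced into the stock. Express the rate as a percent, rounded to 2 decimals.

3.95%

From P₀ = D₁/(r − g), the implied growth is g = r − D₁/P₀.
g = 0.063 − 11.98/510.07 = 0.063 − 0.02349 = 0.03951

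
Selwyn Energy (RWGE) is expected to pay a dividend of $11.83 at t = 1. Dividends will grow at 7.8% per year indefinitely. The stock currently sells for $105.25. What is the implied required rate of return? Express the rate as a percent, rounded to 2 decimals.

Rearranging the constant-growth DDM: r = D₁/P₀ + g.
r = 11.8300 / 105.25 + 0.078 = 0.11240 + 0.078 = 0.19040

19.04%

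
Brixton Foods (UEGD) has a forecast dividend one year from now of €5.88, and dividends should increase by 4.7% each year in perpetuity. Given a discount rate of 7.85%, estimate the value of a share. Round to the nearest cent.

Gordon growth model: P₀ = D₁/(r − g), with D₁ = 5.88 given directly.
P₀ = 5.8800 / (0.0785 − 0.047) = 5.8800 / 0.0315 = 186.6667

€186.67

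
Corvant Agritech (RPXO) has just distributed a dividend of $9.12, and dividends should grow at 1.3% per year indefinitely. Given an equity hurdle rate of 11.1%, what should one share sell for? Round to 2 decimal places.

$94.27

Gordon growth model: P₀ = D₁/(r − g). D₁ = 9.12 × (1 + 0.013) = 9.2386.
P₀ = 9.2386 / (0.111 − 0.013) = 9.2386 / 0.098 = 94.2710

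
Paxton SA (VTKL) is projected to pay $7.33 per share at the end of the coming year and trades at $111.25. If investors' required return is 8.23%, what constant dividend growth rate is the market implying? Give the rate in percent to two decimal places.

1.64%

From P₀ = D₁/(r − g), the implied growth is g = r − D₁/P₀.
g = 0.0823 − 7.33/111.25 = 0.0823 − 0.06589 = 0.01641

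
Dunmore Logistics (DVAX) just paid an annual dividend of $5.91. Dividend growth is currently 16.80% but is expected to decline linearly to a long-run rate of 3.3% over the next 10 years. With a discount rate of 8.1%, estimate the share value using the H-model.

$210.30

H-model: P₀ = D₀[(1+g_L) + H(g_S−g_L)]/(r−g_L), with H = 10/2 = 5.
P₀ = 5.91 × [(1+0.033) + 5×(0.168−0.033)] / (0.081−0.033)
   = 5.91 × 1.7080 / 0.048 = 210.2975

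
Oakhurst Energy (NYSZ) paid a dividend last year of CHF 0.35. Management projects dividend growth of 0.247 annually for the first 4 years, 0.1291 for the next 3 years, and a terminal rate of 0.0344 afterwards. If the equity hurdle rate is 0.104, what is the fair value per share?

Three-stage DDM. Project D₁…D_7; terminal Gordon value at t=7 with g = 0.0344; discount at r = 0.104.
D_1 = 0.4364
D_2 = 0.5443
D_3 = 0.6787
D_4 = 0.8463
D_5 = 0.9556
D_6 = 1.0789
D_7 = 1.2182
TV_7 = 1.2601/(0.104−0.0344) = 18.1055
P₀ = Σ Dₜ/(1+r)ᵗ + TV_7/(1+r)^7 = 12.7619

CHF 12.76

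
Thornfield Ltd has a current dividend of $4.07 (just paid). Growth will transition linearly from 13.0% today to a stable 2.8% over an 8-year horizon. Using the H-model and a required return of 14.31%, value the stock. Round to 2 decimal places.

H-model: P₀ = D₀[(1+g_L) + H(g_S−g_L)]/(r−g_L), with H = 8/2 = 4.
P₀ = 4.07 × [(1+0.028) + 4×(0.13−0.028)] / (0.1431−0.028)
   = 4.07 × 1.4360 / 0.1151 = 50.7778

$50.78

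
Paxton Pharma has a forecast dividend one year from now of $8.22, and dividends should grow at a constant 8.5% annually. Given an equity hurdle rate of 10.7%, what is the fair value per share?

$373.64

Gordon growth model: P₀ = D₁/(r − g), with D₁ = 8.22 given directly.
P₀ = 8.2200 / (0.107 − 0.085) = 8.2200 / 0.022 = 373.6364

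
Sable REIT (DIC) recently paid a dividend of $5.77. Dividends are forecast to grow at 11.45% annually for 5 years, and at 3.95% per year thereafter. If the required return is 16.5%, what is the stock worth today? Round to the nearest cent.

Two-stage DDM. Project D₁…D_5 at 0.1145, terminal growth 0.0395, discount at r = 0.165.
D_1 = 6.4307
D_2 = 7.1670
D_3 = 7.9876
D_4 = 8.9022
D_5 = 9.9215
Terminal value at t=5: TV = D_6/(r−g) = 10.3134/(0.165−0.0395) = 82.1783
P₀ = 6.4307/(1+0.165)^1 + 7.1670/(1+0.165)^2 + 7.9876/(1+0.165)^3 + 8.9022/(1+0.165)^4 + 9.9215/(1+0.165)^5 + 82.1783/(1+0.165)^5 = 63.6019

$63.60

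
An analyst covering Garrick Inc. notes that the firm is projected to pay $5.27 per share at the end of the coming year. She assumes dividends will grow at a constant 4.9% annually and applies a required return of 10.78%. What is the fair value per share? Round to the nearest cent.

Gordon growth model: P₀ = D₁/(r − g), with D₁ = 5.27 given directly.
P₀ = 5.2700 / (0.1078 − 0.049) = 5.2700 / 0.0588 = 89.6259

$89.63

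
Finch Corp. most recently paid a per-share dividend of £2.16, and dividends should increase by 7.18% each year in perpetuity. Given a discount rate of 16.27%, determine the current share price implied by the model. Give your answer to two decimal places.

Gordon growth model: P₀ = D₁/(r − g). D₁ = 2.16 × (1 + 0.0718) = 2.3151.
P₀ = 2.3151 / (0.1627 − 0.0718) = 2.3151 / 0.0909 = 25.4685

£25.47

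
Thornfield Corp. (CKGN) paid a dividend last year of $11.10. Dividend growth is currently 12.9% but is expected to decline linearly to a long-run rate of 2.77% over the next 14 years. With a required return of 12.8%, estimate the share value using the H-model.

$192.21

H-model: P₀ = D₀[(1+g_L) + H(g_S−g_L)]/(r−g_L), with H = 14/2 = 7.
P₀ = 11.10 × [(1+0.0277) + 7×(0.129−0.0277)] / (0.128−0.0277)
   = 11.10 × 1.7368 / 0.1003 = 192.2082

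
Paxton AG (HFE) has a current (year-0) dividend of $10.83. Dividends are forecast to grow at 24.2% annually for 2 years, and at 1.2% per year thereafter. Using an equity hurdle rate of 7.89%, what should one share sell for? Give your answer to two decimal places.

$243.92

Two-stage DDM. Project D₁…D_2 at 0.242, terminal growth 0.012, discount at r = 0.0789.
D_1 = 13.4509
D_2 = 16.7060
Terminal value at t=2: TV = D_3/(r−g) = 16.9064/(0.0789−0.012) = 252.7121
P₀ = 13.4509/(1+0.0789)^1 + 16.7060/(1+0.0789)^2 + 252.7121/(1+0.0789)^2 = 243.9210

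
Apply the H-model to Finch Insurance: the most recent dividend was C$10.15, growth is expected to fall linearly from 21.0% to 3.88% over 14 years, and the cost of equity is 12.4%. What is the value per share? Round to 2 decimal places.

H-model: P₀ = D₀[(1+g_L) + H(g_S−g_L)]/(r−g_L), with H = 14/2 = 7.
P₀ = 10.15 × [(1+0.0388) + 7×(0.21−0.0388)] / (0.124−0.0388)
   = 10.15 × 2.2372 / 0.0852 = 266.5209

C$266.52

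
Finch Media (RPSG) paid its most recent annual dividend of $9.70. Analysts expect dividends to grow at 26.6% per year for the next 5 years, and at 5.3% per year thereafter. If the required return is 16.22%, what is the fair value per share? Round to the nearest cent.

$206.61

Two-stage DDM. Project D₁…D_5 at 0.266, terminal growth 0.053, discount at r = 0.1622.
D_1 = 12.2802
D_2 = 15.5467
D_3 = 19.6822
D_4 = 24.9176
D_5 = 31.5457
Terminal value at t=5: TV = D_6/(r−g) = 33.2176/(0.1622−0.053) = 304.1907
P₀ = 12.2802/(1+0.1622)^1 + 15.5467/(1+0.1622)^2 + 19.6822/(1+0.1622)^3 + 24.9176/(1+0.1622)^4 + 31.5457/(1+0.1622)^5 + 304.1907/(1+0.1622)^5 = 206.6136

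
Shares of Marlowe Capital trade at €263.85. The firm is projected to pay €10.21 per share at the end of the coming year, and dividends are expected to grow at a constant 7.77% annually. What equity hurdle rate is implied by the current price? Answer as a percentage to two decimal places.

11.64%

Rearranging the constant-growth DDM: r = D₁/P₀ + g.
r = 10.2100 / 263.85 + 0.0777 = 0.03870 + 0.0777 = 0.11640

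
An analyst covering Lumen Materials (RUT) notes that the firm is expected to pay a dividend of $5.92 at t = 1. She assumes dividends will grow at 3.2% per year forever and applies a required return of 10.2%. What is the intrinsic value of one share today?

$84.57

Gordon growth model: P₀ = D₁/(r − g), with D₁ = 5.92 given directly.
P₀ = 5.9200 / (0.102 − 0.032) = 5.9200 / 0.07 = 84.5714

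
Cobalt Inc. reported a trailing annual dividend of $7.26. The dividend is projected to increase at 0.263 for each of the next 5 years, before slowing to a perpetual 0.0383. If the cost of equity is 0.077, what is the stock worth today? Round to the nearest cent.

Two-stage DDM. Project D₁…D_5 at 0.263, terminal growth 0.0383, discount at r = 0.077.
D_1 = 9.1694
D_2 = 11.5809
D_3 = 14.6267
D_4 = 18.4735
D_5 = 23.3321
Terminal value at t=5: TV = D_6/(r−g) = 24.2257/(0.077−0.0383) = 625.9869
P₀ = 9.1694/(1+0.077)^1 + 11.5809/(1+0.077)^2 + 14.6267/(1+0.077)^3 + 18.4735/(1+0.077)^4 + 23.3321/(1+0.077)^5 + 625.9869/(1+0.077)^5 = 492.0418

$492.04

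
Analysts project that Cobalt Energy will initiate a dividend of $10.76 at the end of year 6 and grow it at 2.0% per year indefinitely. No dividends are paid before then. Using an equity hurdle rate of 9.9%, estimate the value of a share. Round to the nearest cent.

$84.96

Deferred-dividend DDM. At t=5 the remaining stream is a growing perpetuity with first payment D_6 = 10.76.
V_5 = D_6/(r−g) = 10.76/(0.099−0.02) = 136.2025
P₀ = V_5/(1+r)^5 = 136.2025/(1+0.099)^5 = 84.9565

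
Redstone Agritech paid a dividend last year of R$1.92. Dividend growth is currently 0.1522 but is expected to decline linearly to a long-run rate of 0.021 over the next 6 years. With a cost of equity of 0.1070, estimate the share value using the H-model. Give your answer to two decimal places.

R$31.58

H-model: P₀ = D₀[(1+g_L) + H(g_S−g_L)]/(r−g_L), with H = 6/2 = 3.
P₀ = 1.92 × [(1+0.021) + 3×(0.1522−0.021)] / (0.107−0.021)
   = 1.92 × 1.4146 / 0.086 = 31.5818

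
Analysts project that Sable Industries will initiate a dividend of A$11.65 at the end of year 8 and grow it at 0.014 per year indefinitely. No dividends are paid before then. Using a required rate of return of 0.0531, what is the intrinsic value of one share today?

A$207.43

Deferred-dividend DDM. At t=7 the remaining stream is a growing perpetuity with first payment D_8 = 11.65.
V_7 = D_8/(r−g) = 11.65/(0.0531−0.014) = 297.9540
P₀ = V_7/(1+r)^7 = 297.9540/(1+0.0531)^7 = 207.4254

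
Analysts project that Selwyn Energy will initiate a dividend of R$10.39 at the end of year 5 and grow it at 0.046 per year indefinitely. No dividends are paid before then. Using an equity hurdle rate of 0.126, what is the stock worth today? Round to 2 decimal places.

R$80.79

Deferred-dividend DDM. At t=4 the remaining stream is a growing perpetuity with first payment D_5 = 10.39.
V_4 = D_5/(r−g) = 10.39/(0.126−0.046) = 129.8750
P₀ = V_4/(1+r)^4 = 129.8750/(1+0.126)^4 = 80.7927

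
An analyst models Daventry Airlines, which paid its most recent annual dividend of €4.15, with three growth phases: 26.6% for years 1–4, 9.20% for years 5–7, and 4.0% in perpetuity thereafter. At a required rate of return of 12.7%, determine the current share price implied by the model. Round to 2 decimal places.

Three-stage DDM. Project D₁…D_7; terminal Gordon value at t=7 with g = 0.04; discount at r = 0.127.
D_1 = 5.2539
D_2 = 6.6514
D_3 = 8.4207
D_4 = 10.6606
D_5 = 11.6414
D_6 = 12.7124
D_7 = 13.8820
TV_7 = 14.4372/(0.127−0.04) = 165.9453
P₀ = Σ Dₜ/(1+r)ᵗ + TV_7/(1+r)^7 = 112.8701

€112.87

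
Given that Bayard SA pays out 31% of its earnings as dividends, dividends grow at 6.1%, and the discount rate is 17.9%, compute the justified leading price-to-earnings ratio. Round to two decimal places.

Justified leading P/E = b/(r−g) = 0.31/(0.179−0.061) = 2.6271

2.63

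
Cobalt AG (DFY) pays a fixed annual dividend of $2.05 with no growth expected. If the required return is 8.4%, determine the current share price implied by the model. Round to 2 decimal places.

$24.40

Zero-growth DDM (perpetuity): P₀ = D/r = 2.05 / 0.084 = 24.4048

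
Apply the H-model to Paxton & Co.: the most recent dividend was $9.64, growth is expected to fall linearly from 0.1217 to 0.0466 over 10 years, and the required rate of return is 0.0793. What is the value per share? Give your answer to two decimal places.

H-model: P₀ = D₀[(1+g_L) + H(g_S−g_L)]/(r−g_L), with H = 10/2 = 5.
P₀ = 9.64 × [(1+0.0466) + 5×(0.1217−0.0466)] / (0.0793−0.0466)
   = 9.64 × 1.4221 / 0.0327 = 419.2368

$419.24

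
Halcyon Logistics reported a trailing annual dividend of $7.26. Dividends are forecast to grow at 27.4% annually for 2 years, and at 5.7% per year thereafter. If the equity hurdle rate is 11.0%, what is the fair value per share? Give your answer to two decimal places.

Two-stage DDM. Project D₁…D_2 at 0.274, terminal growth 0.057, discount at r = 0.11.
D_1 = 9.2492
D_2 = 11.7835
Terminal value at t=2: TV = D_3/(r−g) = 12.4552/(0.11−0.057) = 235.0036
P₀ = 9.2492/(1+0.11)^1 + 11.7835/(1+0.11)^2 + 235.0036/(1+0.11)^2 = 208.6307

$208.63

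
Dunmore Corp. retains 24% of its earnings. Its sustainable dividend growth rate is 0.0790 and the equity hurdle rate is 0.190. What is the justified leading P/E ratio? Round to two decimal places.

Payout ratio b = 1 − 0.24 = 0.76.
Justified leading P/E = b/(r−g) = 0.76/(0.19−0.079) = 6.8468

6.85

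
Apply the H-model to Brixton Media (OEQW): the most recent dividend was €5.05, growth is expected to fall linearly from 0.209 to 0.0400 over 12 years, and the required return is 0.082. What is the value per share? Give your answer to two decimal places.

H-model: P₀ = D₀[(1+g_L) + H(g_S−g_L)]/(r−g_L), with H = 12/2 = 6.
P₀ = 5.05 × [(1+0.04) + 6×(0.209−0.04)] / (0.082−0.04)
   = 5.05 × 2.0540 / 0.042 = 246.9690

€246.97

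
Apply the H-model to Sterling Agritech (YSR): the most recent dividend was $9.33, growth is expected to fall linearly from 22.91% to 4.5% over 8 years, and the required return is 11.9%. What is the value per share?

$224.60

H-model: P₀ = D₀[(1+g_L) + H(g_S−g_L)]/(r−g_L), with H = 8/2 = 4.
P₀ = 9.33 × [(1+0.045) + 4×(0.2291−0.045)] / (0.119−0.045)
   = 9.33 × 1.7814 / 0.074 = 224.6008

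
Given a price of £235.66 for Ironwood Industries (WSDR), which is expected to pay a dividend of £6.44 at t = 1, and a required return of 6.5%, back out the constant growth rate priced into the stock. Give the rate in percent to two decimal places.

From P₀ = D₁/(r − g), the implied growth is g = r − D₁/P₀.
g = 0.065 − 6.44/235.66 = 0.065 − 0.02733 = 0.03767

3.77%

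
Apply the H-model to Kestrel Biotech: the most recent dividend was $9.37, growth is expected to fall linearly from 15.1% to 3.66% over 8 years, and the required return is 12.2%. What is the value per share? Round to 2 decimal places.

H-model: P₀ = D₀[(1+g_L) + H(g_S−g_L)]/(r−g_L), with H = 8/2 = 4.
P₀ = 9.37 × [(1+0.0366) + 4×(0.151−0.0366)] / (0.122−0.0366)
   = 9.37 × 1.4942 / 0.0854 = 163.9421

$163.94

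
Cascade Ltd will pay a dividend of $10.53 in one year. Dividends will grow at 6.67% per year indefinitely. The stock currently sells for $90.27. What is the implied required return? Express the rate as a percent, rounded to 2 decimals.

18.34%

Rearranging the constant-growth DDM: r = D₁/P₀ + g.
r = 10.5300 / 90.27 + 0.0667 = 0.11665 + 0.0667 = 0.18335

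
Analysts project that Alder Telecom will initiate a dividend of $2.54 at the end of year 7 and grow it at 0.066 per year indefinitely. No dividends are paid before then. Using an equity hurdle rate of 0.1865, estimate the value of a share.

$7.56

Deferred-dividend DDM. At t=6 the remaining stream is a growing perpetuity with first payment D_7 = 2.54.
V_6 = D_7/(r−g) = 2.54/(0.1865−0.066) = 21.0788
P₀ = V_6/(1+r)^6 = 21.0788/(1+0.1865)^6 = 7.5551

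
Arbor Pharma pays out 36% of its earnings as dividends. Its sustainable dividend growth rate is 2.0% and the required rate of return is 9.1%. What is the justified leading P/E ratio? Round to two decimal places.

Justified leading P/E = b/(r−g) = 0.36/(0.091−0.02) = 5.0704

5.07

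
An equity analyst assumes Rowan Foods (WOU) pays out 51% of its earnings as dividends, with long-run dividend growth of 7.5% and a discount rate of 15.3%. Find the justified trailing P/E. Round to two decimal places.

Justified trailing P/E = b(1+g)/(r−g) = 0.51×(1+0.075)/(0.153−0.075) = 7.0288

7.03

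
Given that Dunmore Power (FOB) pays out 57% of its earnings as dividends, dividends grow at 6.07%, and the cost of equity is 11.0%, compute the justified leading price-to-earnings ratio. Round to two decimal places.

11.56

Justified leading P/E = b/(r−g) = 0.57/(0.11−0.0607) = 11.5619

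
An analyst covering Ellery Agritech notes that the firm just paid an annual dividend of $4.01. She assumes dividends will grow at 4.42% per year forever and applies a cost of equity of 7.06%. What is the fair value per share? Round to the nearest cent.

$158.61

Gordon growth model: P₀ = D₁/(r − g). D₁ = 4.01 × (1 + 0.0442) = 4.1872.
P₀ = 4.1872 / (0.0706 − 0.0442) = 4.1872 / 0.0264 = 158.6077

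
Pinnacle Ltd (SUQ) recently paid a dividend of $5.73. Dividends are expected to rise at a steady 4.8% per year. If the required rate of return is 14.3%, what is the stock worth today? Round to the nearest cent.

Gordon growth model: P₀ = D₁/(r − g). D₁ = 5.73 × (1 + 0.048) = 6.0050.
P₀ = 6.0050 / (0.143 − 0.048) = 6.0050 / 0.095 = 63.2109

$63.21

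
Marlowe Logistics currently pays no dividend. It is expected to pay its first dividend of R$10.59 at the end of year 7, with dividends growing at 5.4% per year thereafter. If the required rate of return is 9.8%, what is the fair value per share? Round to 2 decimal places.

Deferred-dividend DDM. At t=6 the remaining stream is a growing perpetuity with first payment D_7 = 10.59.
V_6 = D_7/(r−g) = 10.59/(0.098−0.054) = 240.6818
P₀ = V_6/(1+r)^6 = 240.6818/(1+0.098)^6 = 137.3502

R$137.35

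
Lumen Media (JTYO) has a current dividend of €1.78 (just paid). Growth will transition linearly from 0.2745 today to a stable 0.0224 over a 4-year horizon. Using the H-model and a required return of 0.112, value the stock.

H-model: P₀ = D₀[(1+g_L) + H(g_S−g_L)]/(r−g_L), with H = 4/2 = 2.
P₀ = 1.78 × [(1+0.0224) + 2×(0.2745−0.0224)] / (0.112−0.0224)
   = 1.78 × 1.5266 / 0.0896 = 30.3275

€30.33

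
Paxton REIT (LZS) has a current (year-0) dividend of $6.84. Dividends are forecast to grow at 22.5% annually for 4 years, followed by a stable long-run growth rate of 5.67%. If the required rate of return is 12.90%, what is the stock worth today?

$172.25

Two-stage DDM. Project D₁…D_4 at 0.225, terminal growth 0.0567, discount at r = 0.129.
D_1 = 8.3790
D_2 = 10.2643
D_3 = 12.5737
D_4 = 15.4028
Terminal value at t=4: TV = D_5/(r−g) = 16.2762/(0.129−0.0567) = 225.1199
P₀ = 8.3790/(1+0.129)^1 + 10.2643/(1+0.129)^2 + 12.5737/(1+0.129)^3 + 15.4028/(1+0.129)^4 + 225.1199/(1+0.129)^4 = 172.2521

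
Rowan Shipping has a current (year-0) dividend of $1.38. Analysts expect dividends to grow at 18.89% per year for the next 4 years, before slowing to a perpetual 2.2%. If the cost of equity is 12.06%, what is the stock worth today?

$24.54

Two-stage DDM. Project D₁…D_4 at 0.1889, terminal growth 0.022, discount at r = 0.1206.
D_1 = 1.6407
D_2 = 1.9506
D_3 = 2.3191
D_4 = 2.7572
Terminal value at t=4: TV = D_5/(r−g) = 2.8178/(0.1206−0.022) = 28.5782
P₀ = 1.6407/(1+0.1206)^1 + 1.9506/(1+0.1206)^2 + 2.3191/(1+0.1206)^3 + 2.7572/(1+0.1206)^4 + 28.5782/(1+0.1206)^4 = 24.5370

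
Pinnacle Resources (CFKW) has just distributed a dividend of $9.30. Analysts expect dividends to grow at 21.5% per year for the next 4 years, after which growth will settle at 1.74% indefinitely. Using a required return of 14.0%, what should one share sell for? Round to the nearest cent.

$143.31

Two-stage DDM. Project D₁…D_4 at 0.215, terminal growth 0.0174, discount at r = 0.14.
D_1 = 11.2995
D_2 = 13.7289
D_3 = 16.6806
D_4 = 20.2669
Terminal value at t=4: TV = D_5/(r−g) = 20.6196/(0.14−0.0174) = 168.1858
P₀ = 11.2995/(1+0.14)^1 + 13.7289/(1+0.14)^2 + 16.6806/(1+0.14)^3 + 20.2669/(1+0.14)^4 + 168.1858/(1+0.14)^4 = 143.3139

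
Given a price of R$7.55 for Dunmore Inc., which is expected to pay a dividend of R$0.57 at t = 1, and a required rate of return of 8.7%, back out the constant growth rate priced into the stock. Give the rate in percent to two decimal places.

From P₀ = D₁/(r − g), the implied growth is g = r − D₁/P₀.
g = 0.087 − 0.57/7.55 = 0.087 − 0.07550 = 0.01150

1.15%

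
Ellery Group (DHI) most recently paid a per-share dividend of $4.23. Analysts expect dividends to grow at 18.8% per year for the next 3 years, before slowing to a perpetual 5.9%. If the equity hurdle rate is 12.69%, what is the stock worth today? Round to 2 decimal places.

$91.41

Two-stage DDM. Project D₁…D_3 at 0.188, terminal growth 0.059, discount at r = 0.1269.
D_1 = 5.0252
D_2 = 5.9700
D_3 = 7.0923
Terminal value at t=3: TV = D_4/(r−g) = 7.5108/(0.1269−0.059) = 110.6155
P₀ = 5.0252/(1+0.1269)^1 + 5.9700/(1+0.1269)^2 + 7.0923/(1+0.1269)^3 + 110.6155/(1+0.1269)^3 = 91.4130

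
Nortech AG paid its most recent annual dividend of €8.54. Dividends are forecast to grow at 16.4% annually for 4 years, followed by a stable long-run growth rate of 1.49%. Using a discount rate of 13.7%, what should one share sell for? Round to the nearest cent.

€114.21

Two-stage DDM. Project D₁…D_4 at 0.164, terminal growth 0.0149, discount at r = 0.137.
D_1 = 9.9406
D_2 = 11.5708
D_3 = 13.4684
D_4 = 15.6772
Terminal value at t=4: TV = D_5/(r−g) = 15.9108/(0.137−0.0149) = 130.3099
P₀ = 9.9406/(1+0.137)^1 + 11.5708/(1+0.137)^2 + 13.4684/(1+0.137)^3 + 15.6772/(1+0.137)^4 + 130.3099/(1+0.137)^4 = 114.2081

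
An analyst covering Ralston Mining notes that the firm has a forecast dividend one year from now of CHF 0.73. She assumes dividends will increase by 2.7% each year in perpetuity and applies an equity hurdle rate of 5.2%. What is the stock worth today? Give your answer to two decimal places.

Gordon growth model: P₀ = D₁/(r − g), with D₁ = 0.73 given directly.
P₀ = 0.7300 / (0.052 − 0.027) = 0.7300 / 0.025 = 29.2000

CHF 29.20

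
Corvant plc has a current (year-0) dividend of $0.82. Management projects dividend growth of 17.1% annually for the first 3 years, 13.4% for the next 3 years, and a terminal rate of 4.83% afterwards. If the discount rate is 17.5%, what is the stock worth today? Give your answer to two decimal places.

$10.75

Three-stage DDM. Project D₁…D_6; terminal Gordon value at t=6 with g = 0.0483; discount at r = 0.175.
D_1 = 0.9602
D_2 = 1.1244
D_3 = 1.3167
D_4 = 1.4931
D_5 = 1.6932
D_6 = 1.9201
TV_6 = 2.0128/(0.175−0.0483) = 15.8867
P₀ = Σ Dₜ/(1+r)ᵗ + TV_6/(1+r)^6 = 10.7490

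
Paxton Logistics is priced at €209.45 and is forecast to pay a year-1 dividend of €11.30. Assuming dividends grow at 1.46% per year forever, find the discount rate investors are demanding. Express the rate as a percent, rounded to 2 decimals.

6.86%

Rearranging the constant-growth DDM: r = D₁/P₀ + g.
r = 11.3000 / 209.45 + 0.0146 = 0.05395 + 0.0146 = 0.06855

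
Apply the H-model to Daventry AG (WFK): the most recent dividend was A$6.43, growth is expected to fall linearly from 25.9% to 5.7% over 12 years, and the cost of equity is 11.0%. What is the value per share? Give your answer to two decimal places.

A$275.28

H-model: P₀ = D₀[(1+g_L) + H(g_S−g_L)]/(r−g_L), with H = 12/2 = 6.
P₀ = 6.43 × [(1+0.057) + 6×(0.259−0.057)] / (0.11−0.057)
   = 6.43 × 2.2690 / 0.053 = 275.2768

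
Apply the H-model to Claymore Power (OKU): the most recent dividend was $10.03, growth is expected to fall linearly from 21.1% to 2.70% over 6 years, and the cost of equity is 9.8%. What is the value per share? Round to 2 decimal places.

H-model: P₀ = D₀[(1+g_L) + H(g_S−g_L)]/(r−g_L), with H = 6/2 = 3.
P₀ = 10.03 × [(1+0.027) + 3×(0.211−0.027)] / (0.098−0.027)
   = 10.03 × 1.5790 / 0.071 = 223.0615

$223.06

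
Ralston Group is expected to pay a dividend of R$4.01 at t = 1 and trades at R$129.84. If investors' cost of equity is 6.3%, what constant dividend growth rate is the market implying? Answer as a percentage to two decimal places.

From P₀ = D₁/(r − g), the implied growth is g = r − D₁/P₀.
g = 0.063 − 4.01/129.84 = 0.063 − 0.03088 = 0.03212

3.21%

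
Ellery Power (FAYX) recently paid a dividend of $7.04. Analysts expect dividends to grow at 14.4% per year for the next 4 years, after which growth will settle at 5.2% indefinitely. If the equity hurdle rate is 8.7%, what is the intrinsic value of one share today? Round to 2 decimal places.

$291.65

Two-stage DDM. Project D₁…D_4 at 0.144, terminal growth 0.052, discount at r = 0.087.
D_1 = 8.0538
D_2 = 9.2135
D_3 = 10.5402
D_4 = 12.0580
Terminal value at t=4: TV = D_5/(r−g) = 12.6851/(0.087−0.052) = 362.4303
P₀ = 8.0538/(1+0.087)^1 + 9.2135/(1+0.087)^2 + 10.5402/(1+0.087)^3 + 12.0580/(1+0.087)^4 + 362.4303/(1+0.087)^4 = 291.6513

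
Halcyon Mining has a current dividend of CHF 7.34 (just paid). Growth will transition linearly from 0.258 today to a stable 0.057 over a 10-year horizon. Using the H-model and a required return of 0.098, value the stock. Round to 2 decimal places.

CHF 369.15

H-model: P₀ = D₀[(1+g_L) + H(g_S−g_L)]/(r−g_L), with H = 10/2 = 5.
P₀ = 7.34 × [(1+0.057) + 5×(0.258−0.057)] / (0.098−0.057)
   = 7.34 × 2.0620 / 0.041 = 369.1483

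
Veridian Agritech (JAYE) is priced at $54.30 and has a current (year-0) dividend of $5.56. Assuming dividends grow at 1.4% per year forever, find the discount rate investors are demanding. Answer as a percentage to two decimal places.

Rearranging the constant-growth DDM: r = D₁/P₀ + g.
D₁ = 5.56 × (1 + 0.014) = 5.6378.
r = 5.6378 / 54.30 + 0.014 = 0.10383 + 0.014 = 0.11783

11.78%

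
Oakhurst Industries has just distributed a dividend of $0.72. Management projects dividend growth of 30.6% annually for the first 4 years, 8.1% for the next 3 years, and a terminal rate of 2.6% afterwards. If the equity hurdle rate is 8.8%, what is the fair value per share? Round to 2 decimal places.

$33.33

Three-stage DDM. Project D₁…D_7; terminal Gordon value at t=7 with g = 0.026; discount at r = 0.088.
D_1 = 0.9403
D_2 = 1.2281
D_3 = 1.6038
D_4 = 2.0946
D_5 = 2.2643
D_6 = 2.4477
D_7 = 2.6460
TV_7 = 2.7147/(0.088−0.026) = 43.7863
P₀ = Σ Dₜ/(1+r)ᵗ + TV_7/(1+r)^7 = 33.3313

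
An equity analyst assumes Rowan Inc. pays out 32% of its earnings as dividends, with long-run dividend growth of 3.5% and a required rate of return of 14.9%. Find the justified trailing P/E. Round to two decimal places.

2.91

Justified trailing P/E = b(1+g)/(r−g) = 0.32×(1+0.035)/(0.149−0.035) = 2.9053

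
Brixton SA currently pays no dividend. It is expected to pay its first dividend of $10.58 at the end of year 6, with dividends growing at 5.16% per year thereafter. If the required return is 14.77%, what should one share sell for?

Deferred-dividend DDM. At t=5 the remaining stream is a growing perpetuity with first payment D_6 = 10.58.
V_5 = D_6/(r−g) = 10.58/(0.1477−0.0516) = 110.0937
P₀ = V_5/(1+r)^5 = 110.0937/(1+0.1477)^5 = 55.2867

$55.29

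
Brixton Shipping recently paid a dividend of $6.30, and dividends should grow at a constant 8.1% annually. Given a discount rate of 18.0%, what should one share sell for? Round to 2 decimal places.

$68.79

Gordon growth model: P₀ = D₁/(r − g). D₁ = 6.30 × (1 + 0.081) = 6.8103.
P₀ = 6.8103 / (0.18 − 0.081) = 6.8103 / 0.099 = 68.7909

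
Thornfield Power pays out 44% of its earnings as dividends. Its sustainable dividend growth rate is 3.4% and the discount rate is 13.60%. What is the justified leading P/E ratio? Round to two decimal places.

4.31

Justified leading P/E = b/(r−g) = 0.44/(0.136−0.034) = 4.3137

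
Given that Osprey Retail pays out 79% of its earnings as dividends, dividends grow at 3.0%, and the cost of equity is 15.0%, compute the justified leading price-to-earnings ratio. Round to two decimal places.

6.58

Justified leading P/E = b/(r−g) = 0.79/(0.15−0.03) = 6.5833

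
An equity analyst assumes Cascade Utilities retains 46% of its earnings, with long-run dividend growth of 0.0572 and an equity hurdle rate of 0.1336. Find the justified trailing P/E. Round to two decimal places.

7.47

Payout ratio b = 1 − 0.46 = 0.54.
Justified trailing P/E = b(1+g)/(r−g) = 0.54×(1+0.0572)/(0.1336−0.0572) = 7.4724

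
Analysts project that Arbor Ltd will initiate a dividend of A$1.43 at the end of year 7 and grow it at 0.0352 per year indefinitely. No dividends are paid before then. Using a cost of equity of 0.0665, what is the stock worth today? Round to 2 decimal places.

A$31.05

Deferred-dividend DDM. At t=6 the remaining stream is a growing perpetuity with first payment D_7 = 1.43.
V_6 = D_7/(r−g) = 1.43/(0.0665−0.0352) = 45.6869
P₀ = V_6/(1+r)^6 = 45.6869/(1+0.0665)^6 = 31.0475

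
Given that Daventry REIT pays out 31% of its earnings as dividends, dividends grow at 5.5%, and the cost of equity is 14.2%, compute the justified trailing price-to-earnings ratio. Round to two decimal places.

3.76

Justified trailing P/E = b(1+g)/(r−g) = 0.31×(1+0.055)/(0.142−0.055) = 3.7592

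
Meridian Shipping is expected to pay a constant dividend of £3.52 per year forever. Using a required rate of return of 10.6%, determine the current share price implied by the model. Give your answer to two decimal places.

Zero-growth DDM (perpetuity): P₀ = D/r = 3.52 / 0.106 = 33.2075

£33.21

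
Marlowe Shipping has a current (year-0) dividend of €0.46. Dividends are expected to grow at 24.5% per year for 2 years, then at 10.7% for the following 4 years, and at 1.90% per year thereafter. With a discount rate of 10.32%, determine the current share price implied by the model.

€10.66

Three-stage DDM. Project D₁…D_6; terminal Gordon value at t=6 with g = 0.019; discount at r = 0.1032.
D_1 = 0.5727
D_2 = 0.7130
D_3 = 0.7893
D_4 = 0.8738
D_5 = 0.9673
D_6 = 1.0707
TV_6 = 1.0911/(0.1032−0.019) = 12.9583
P₀ = Σ Dₜ/(1+r)ᵗ + TV_6/(1+r)^6 = 10.6569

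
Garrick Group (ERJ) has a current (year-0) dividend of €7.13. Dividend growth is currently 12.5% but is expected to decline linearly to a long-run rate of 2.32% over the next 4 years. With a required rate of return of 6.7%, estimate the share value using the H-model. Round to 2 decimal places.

H-model: P₀ = D₀[(1+g_L) + H(g_S−g_L)]/(r−g_L), with H = 4/2 = 2.
P₀ = 7.13 × [(1+0.0232) + 2×(0.125−0.0232)] / (0.067−0.0232)
   = 7.13 × 1.2268 / 0.0438 = 199.7051

€199.71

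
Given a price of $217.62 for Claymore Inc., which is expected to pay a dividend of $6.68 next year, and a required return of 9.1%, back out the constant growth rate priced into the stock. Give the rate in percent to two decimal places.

From P₀ = D₁/(r − g), the implied growth is g = r − D₁/P₀.
g = 0.091 − 6.68/217.62 = 0.091 − 0.03070 = 0.06030

6.03%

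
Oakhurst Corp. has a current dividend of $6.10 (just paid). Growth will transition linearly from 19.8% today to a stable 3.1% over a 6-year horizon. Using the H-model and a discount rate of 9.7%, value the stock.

H-model: P₀ = D₀[(1+g_L) + H(g_S−g_L)]/(r−g_L), with H = 6/2 = 3.
P₀ = 6.10 × [(1+0.031) + 3×(0.198−0.031)] / (0.097−0.031)
   = 6.10 × 1.5320 / 0.066 = 141.5939

$141.59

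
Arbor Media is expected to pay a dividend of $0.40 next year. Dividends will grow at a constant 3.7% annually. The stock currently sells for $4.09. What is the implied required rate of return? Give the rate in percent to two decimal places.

Rearranging the constant-growth DDM: r = D₁/P₀ + g.
r = 0.4000 / 4.09 + 0.037 = 0.09780 + 0.037 = 0.13480

13.48%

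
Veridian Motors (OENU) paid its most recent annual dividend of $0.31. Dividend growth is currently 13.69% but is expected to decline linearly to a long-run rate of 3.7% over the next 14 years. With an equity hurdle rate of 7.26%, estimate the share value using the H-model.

H-model: P₀ = D₀[(1+g_L) + H(g_S−g_L)]/(r−g_L), with H = 14/2 = 7.
P₀ = 0.31 × [(1+0.037) + 7×(0.1369−0.037)] / (0.0726−0.037)
   = 0.31 × 1.7363 / 0.0356 = 15.1195

$15.12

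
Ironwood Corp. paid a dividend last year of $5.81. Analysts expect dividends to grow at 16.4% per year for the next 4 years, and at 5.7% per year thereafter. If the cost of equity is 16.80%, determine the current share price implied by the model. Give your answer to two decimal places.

$77.61

Two-stage DDM. Project D₁…D_4 at 0.164, terminal growth 0.057, discount at r = 0.168.
D_1 = 6.7628
D_2 = 7.8719
D_3 = 9.1629
D_4 = 10.6657
Terminal value at t=4: TV = D_5/(r−g) = 11.2736/(0.168−0.057) = 101.5641
P₀ = 6.7628/(1+0.168)^1 + 7.8719/(1+0.168)^2 + 9.1629/(1+0.168)^3 + 10.6657/(1+0.168)^4 + 101.5641/(1+0.168)^4 = 77.6136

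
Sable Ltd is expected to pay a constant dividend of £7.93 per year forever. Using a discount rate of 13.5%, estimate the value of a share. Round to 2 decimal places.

£58.74

Zero-growth DDM (perpetuity): P₀ = D/r = 7.93 / 0.135 = 58.7407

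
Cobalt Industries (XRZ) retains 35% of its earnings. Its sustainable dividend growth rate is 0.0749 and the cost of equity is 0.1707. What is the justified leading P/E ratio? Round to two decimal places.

6.78

Payout ratio b = 1 − 0.35 = 0.65.
Justified leading P/E = b/(r−g) = 0.65/(0.1707−0.0749) = 6.7850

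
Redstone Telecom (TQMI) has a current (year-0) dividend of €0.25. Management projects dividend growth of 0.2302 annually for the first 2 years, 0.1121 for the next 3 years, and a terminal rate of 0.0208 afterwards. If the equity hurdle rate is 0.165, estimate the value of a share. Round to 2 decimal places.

Three-stage DDM. Project D₁…D_5; terminal Gordon value at t=5 with g = 0.0208; discount at r = 0.165.
D_1 = 0.3075
D_2 = 0.3783
D_3 = 0.4208
D_4 = 0.4679
D_5 = 0.5204
TV_5 = 0.5312/(0.165−0.0208) = 3.6838
P₀ = Σ Dₜ/(1+r)ᵗ + TV_5/(1+r)^5 = 3.0220

€3.02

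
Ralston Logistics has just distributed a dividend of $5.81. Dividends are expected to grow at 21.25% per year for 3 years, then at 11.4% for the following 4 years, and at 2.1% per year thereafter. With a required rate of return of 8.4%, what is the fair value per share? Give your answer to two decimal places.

$203.71

Three-stage DDM. Project D₁…D_7; terminal Gordon value at t=7 with g = 0.021; discount at r = 0.084.
D_1 = 7.0446
D_2 = 8.5416
D_3 = 10.3567
D_4 = 11.5374
D_5 = 12.8526
D_6 = 14.3178
D_7 = 15.9501
TV_7 = 16.2850/(0.084−0.021) = 258.4921
P₀ = Σ Dₜ/(1+r)ᵗ + TV_7/(1+r)^7 = 203.7098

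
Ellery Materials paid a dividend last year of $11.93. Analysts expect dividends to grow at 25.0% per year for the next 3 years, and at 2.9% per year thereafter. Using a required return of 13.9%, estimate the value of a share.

$190.74

Two-stage DDM. Project D₁…D_3 at 0.25, terminal growth 0.029, discount at r = 0.139.
D_1 = 14.9125
D_2 = 18.6406
D_3 = 23.3008
Terminal value at t=3: TV = D_4/(r−g) = 23.9765/(0.139−0.029) = 217.9682
P₀ = 14.9125/(1+0.139)^1 + 18.6406/(1+0.139)^2 + 23.3008/(1+0.139)^3 + 217.9682/(1+0.139)^3 = 190.7402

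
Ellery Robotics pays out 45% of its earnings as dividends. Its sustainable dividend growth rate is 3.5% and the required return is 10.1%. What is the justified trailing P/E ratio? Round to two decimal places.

Justified trailing P/E = b(1+g)/(r−g) = 0.45×(1+0.035)/(0.101−0.035) = 7.0568

7.06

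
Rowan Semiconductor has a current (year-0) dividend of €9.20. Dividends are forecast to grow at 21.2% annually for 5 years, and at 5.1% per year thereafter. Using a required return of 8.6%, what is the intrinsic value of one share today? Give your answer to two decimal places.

€543.00

Two-stage DDM. Project D₁…D_5 at 0.212, terminal growth 0.051, discount at r = 0.086.
D_1 = 11.1504
D_2 = 13.5143
D_3 = 16.3793
D_4 = 19.8517
D_5 = 24.0603
Terminal value at t=5: TV = D_6/(r−g) = 25.2874/(0.086−0.051) = 722.4963
P₀ = 11.1504/(1+0.086)^1 + 13.5143/(1+0.086)^2 + 16.3793/(1+0.086)^3 + 19.8517/(1+0.086)^4 + 24.0603/(1+0.086)^5 + 722.4963/(1+0.086)^5 = 542.9983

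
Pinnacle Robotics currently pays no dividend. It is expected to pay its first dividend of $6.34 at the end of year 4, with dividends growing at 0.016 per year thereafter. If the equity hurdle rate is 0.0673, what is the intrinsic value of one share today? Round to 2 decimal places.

Deferred-dividend DDM. At t=3 the remaining stream is a growing perpetuity with first payment D_4 = 6.34.
V_3 = D_4/(r−g) = 6.34/(0.0673−0.016) = 123.5867
P₀ = V_3/(1+r)^3 = 123.5867/(1+0.0673)^3 = 101.6512

$101.65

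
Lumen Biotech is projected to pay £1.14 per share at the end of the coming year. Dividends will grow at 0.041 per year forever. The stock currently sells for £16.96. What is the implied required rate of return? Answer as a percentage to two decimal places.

Rearranging the constant-growth DDM: r = D₁/P₀ + g.
r = 1.1400 / 16.96 + 0.041 = 0.06722 + 0.041 = 0.10822

10.82%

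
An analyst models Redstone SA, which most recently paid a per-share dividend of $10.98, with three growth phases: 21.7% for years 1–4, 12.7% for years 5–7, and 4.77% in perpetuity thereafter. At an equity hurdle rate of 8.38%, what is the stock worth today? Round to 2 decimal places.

Three-stage DDM. Project D₁…D_7; terminal Gordon value at t=7 with g = 0.0477; discount at r = 0.0838.
D_1 = 13.3627
D_2 = 16.2624
D_3 = 19.7913
D_4 = 24.0860
D_5 = 27.1449
D_6 = 30.5923
D_7 = 34.4776
TV_7 = 36.1221/(0.0838−0.0477) = 1000.6130
P₀ = Σ Dₜ/(1+r)ᵗ + TV_7/(1+r)^7 = 685.5036

$685.50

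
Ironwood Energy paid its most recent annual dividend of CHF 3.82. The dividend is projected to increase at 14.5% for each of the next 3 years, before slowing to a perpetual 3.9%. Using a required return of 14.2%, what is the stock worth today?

Two-stage DDM. Project D₁…D_3 at 0.145, terminal growth 0.039, discount at r = 0.142.
D_1 = 4.3739
D_2 = 5.0081
D_3 = 5.7343
Terminal value at t=3: TV = D_4/(r−g) = 5.9579/(0.142−0.039) = 57.8440
P₀ = 4.3739/(1+0.142)^1 + 5.0081/(1+0.142)^2 + 5.7343/(1+0.142)^3 + 57.8440/(1+0.142)^3 = 50.3586

CHF 50.36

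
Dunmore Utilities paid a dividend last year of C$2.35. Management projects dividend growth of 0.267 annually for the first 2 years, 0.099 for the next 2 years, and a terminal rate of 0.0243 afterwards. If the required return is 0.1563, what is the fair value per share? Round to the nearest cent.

C$30.41

Three-stage DDM. Project D₁…D_4; terminal Gordon value at t=4 with g = 0.0243; discount at r = 0.1563.
D_1 = 2.9774
D_2 = 3.7724
D_3 = 4.1459
D_4 = 4.5563
TV_4 = 4.6671/(0.1563−0.0243) = 35.3565
P₀ = Σ Dₜ/(1+r)ᵗ + TV_4/(1+r)^4 = 30.4052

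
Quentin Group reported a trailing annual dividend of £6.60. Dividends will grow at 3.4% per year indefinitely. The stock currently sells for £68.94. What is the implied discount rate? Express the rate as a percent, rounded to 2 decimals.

13.30%

Rearranging the constant-growth DDM: r = D₁/P₀ + g.
D₁ = 6.60 × (1 + 0.034) = 6.8244.
r = 6.8244 / 68.94 + 0.034 = 0.09899 + 0.034 = 0.13299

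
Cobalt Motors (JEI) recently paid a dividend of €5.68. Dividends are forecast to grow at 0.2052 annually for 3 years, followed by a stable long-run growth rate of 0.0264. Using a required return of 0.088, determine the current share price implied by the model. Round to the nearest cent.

€149.62

Two-stage DDM. Project D₁…D_3 at 0.2052, terminal growth 0.0264, discount at r = 0.088.
D_1 = 6.8455
D_2 = 8.2502
D_3 = 9.9432
Terminal value at t=3: TV = D_4/(r−g) = 10.2057/(0.088−0.0264) = 165.6768
P₀ = 6.8455/(1+0.088)^1 + 8.2502/(1+0.088)^2 + 9.9432/(1+0.088)^3 + 165.6768/(1+0.088)^3 = 149.6215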